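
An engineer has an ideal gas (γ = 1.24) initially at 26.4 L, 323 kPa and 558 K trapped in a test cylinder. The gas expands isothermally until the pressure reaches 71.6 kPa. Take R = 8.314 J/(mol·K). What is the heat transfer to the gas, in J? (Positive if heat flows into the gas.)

12800 J

n = P₁V₁/(RT₁) = 323×26.4/(8.314×558) = 1.84 mol.
Isothermal: T stays 558 K; PV = const ⇒ V₂ = 119 L, P₂ = 71.6 kPa.
ΔU = 0 (ideal gas, T constant).
W = nRT ln(V₂/V₁) = 1.84×8.314×558×ln(4.51) = 12800 J.
Q = ΔU + W = 12800 J.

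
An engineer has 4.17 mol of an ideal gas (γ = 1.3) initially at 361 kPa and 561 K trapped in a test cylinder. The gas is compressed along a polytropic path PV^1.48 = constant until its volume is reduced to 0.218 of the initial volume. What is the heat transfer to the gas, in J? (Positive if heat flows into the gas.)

26200 J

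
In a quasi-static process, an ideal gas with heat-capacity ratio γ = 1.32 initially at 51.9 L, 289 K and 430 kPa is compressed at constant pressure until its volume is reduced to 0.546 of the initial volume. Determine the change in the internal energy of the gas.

-31700 J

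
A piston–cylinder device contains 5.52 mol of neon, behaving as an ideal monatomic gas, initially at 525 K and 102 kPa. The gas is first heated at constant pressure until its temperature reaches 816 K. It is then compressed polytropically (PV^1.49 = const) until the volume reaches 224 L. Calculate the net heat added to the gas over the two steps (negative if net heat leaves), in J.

27800 J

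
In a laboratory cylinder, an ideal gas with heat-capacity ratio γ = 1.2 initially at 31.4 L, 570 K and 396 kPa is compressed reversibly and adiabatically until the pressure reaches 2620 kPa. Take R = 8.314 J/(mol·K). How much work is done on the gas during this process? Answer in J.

n = P₁V₁/(RT₁) = 396×31.4/(8.314×570) = 2.62 mol.
Adiabatic: T₂/T₁ = (P₂/P₁)^((γ−1)/γ) ⇒ T₂ = 570×(6.62)^0.167 = 781 K; V₂ = 6.50 L.
ΔU = nCvΔT = 2.62×41.6×(781−570) = 23000 J.
Q = 0 for an adiabatic process, so W = −ΔU = -23000 J.
Work done on the gas = −W_by = 23000 J.

23000 J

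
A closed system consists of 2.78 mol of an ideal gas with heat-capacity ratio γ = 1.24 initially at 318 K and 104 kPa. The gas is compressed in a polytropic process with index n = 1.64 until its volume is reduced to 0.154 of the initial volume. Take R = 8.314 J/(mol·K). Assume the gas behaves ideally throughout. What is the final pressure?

2240 kPa

V₁ = nRT₁/P₁ = 2.78×8.314×318/104 = 70.7 L.
Polytropic n=1.64: T₂ = T₁(V₁/V₂)^(n−1) = 318×(6.49)^0.64 = 1050 K; P₂ = P₁(V₁/V₂)^n = 2240 kPa.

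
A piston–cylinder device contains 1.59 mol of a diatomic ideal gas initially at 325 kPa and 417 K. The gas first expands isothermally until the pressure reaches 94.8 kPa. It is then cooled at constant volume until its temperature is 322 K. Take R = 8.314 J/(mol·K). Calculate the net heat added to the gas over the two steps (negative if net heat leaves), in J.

V₁ = nRT₁/P₁ = 1.59×8.314×417/325 = 17.0 L.
Step 1 — Isothermal: T stays 417 K; PV = const ⇒ V₂ = 58.1 L, P₂ = 94.8 kPa.
ΔU = 0 (ideal gas, T constant).
W = nRT ln(V₂/V₁) = 1.59×8.314×417×ln(3.43) = 6790 J.
Q = ΔU + W = 6790 J.
State after step 1: P = 94.8 kPa, V = 58.1 L, T = 417 K.
Step 2 — Isochoric: V stays 58.1 L; P/T = const ⇒ T₂ = 322 K, P₂ = 73.2 kPa.
W = 0 (no volume change).
ΔU = nCvΔT = 1.59×20.8×(322−417) = -3140 J.
Q = ΔU = -3140 J.
Net over both steps: W = 6790 J, Q = 3650 J, ΔU = -3140 J.

3650 J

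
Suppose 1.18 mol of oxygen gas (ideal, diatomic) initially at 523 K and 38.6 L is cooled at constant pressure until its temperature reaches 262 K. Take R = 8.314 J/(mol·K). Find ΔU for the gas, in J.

-6400 J

P₁ = nRT₁/V₁ = 1.18×8.314×523/38.6 = 133 kPa.
Isobaric: P stays 133 kPa; V/T = const ⇒ T₂ = 262 K, V₂ = 19.3 L.
For an ideal gas ΔU = nCvΔT with Cv = (5/2)R = 20.8 J/(mol·K).
ΔU = 1.18×20.8×(262−523) = -6400 J.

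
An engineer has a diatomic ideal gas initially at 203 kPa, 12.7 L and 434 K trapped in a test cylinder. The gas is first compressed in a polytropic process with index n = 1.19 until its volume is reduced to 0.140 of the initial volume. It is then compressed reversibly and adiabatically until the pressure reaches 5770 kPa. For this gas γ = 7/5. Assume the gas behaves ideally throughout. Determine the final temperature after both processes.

841 K

n = P₁V₁/(RT₁) = 203×12.7/(8.314×434) = 0.714 mol.
Step 1 — Polytropic n=1.19: T₂ = T₁(V₁/V₂)^(n−1) = 434×(7.14)^0.19 = 631 K; P₂ = P₁(V₁/V₂)^n = 2110 kPa.
W = (P₁V₁−P₂V₂)/(n−1) = (203×12.7−2110×1.78)/0.19 = -6150 J.
ΔU = nCvΔT = 0.714×20.8×(631−434) = 2920 J.
Q = ΔU + W = -3230 J.
State after step 1: P = 2110 kPa, V = 1.78 L, T = 631 K.
Step 2 — Adiabatic: T₂/T₁ = (P₂/P₁)^((γ−1)/γ) ⇒ T₂ = 631×(2.74)^0.286 = 841 K; V₂ = 0.866 L.
ΔU = nCvΔT = 0.714×20.8×(841−631) = 3120 J.
Q = 0 for an adiabatic process, so W = −ΔU = -3120 J.
Net over both steps: W = -9270 J, Q = -3230 J, ΔU = 6040 J.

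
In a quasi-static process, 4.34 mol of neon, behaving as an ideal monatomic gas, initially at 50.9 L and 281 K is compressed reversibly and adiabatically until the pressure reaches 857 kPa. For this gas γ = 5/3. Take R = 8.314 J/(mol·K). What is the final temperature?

P₁ = nRT₁/V₁ = 4.34×8.314×281/50.9 = 199 kPa.
Adiabatic: T₂/T₁ = (P₂/P₁)^((γ−1)/γ) ⇒ T₂ = 281×(4.30)^0.400 = 504 K; V₂ = 21.2 L.

504 K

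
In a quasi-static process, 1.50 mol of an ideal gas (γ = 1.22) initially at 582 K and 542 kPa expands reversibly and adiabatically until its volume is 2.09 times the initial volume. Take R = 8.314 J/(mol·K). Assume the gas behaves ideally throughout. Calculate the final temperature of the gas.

495 K

V₁ = nRT₁/P₁ = 1.50×8.314×582/542 = 13.4 L.
Adiabatic: TV^(γ−1) = const ⇒ T₂ = 582×(0.478)^0.220 = 495 K; PV^γ = const ⇒ P₂ = 221 kPa.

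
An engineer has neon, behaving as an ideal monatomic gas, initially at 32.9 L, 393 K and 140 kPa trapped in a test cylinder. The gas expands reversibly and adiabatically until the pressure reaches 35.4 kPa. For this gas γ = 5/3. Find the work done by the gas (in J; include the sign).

n = P₁V₁/(RT₁) = 140×32.9/(8.314×393) = 1.41 mol.
Adiabatic: T₂/T₁ = (P₂/P₁)^((γ−1)/γ) ⇒ T₂ = 393×(0.253)^0.400 = 227 K; V₂ = 75.1 L.
ΔU = nCvΔT = 1.41×12.5×(227−393) = -2920 J.
Q = 0 for an adiabatic process, so W = −ΔU = 2920 J.

2920 J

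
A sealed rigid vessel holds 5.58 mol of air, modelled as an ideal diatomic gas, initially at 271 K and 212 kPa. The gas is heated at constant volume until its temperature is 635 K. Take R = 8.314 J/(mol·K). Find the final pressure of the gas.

497 kPa

V₁ = nRT₁/P₁ = 5.58×8.314×271/212 = 59.3 L.
Isochoric: V stays 59.3 L; P/T = const ⇒ T₂ = 635 K, P₂ = 497 kPa.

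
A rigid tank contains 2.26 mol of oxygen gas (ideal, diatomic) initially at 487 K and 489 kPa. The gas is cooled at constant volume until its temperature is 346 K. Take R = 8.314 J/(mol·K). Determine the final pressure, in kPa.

347 kPa

V₁ = nRT₁/P₁ = 2.26×8.314×487/489 = 18.7 L.
Isochoric: V stays 18.7 L; P/T = const ⇒ T₂ = 346 K, P₂ = 347 kPa.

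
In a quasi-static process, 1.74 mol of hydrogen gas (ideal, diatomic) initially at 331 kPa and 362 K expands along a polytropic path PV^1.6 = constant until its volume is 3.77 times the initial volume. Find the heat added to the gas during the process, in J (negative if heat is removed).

-2400 J

V₁ = nRT₁/P₁ = 1.74×8.314×362/331 = 15.8 L.
Polytropic n=1.6: T₂ = T₁(V₁/V₂)^(n−1) = 362×(0.265)^0.60 = 163 K; P₂ = P₁(V₁/V₂)^n = 39.6 kPa.
W = (P₁V₁−P₂V₂)/(n−1) = (331×15.8−39.6×59.6)/0.60 = 4790 J.
ΔU = nCvΔT = 1.74×20.8×(163−362) = -7190 J.
Q = ΔU + W = -2400 J.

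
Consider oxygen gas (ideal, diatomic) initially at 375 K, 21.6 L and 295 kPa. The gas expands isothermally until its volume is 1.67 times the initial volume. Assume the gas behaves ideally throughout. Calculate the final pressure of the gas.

Isothermal: T stays 375 K; PV = const ⇒ V₂ = 36.1 L, P₂ = 177 kPa.

177 kPa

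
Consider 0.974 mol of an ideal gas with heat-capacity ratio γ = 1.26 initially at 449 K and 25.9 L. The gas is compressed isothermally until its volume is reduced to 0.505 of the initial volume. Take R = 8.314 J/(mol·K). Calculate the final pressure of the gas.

P₁ = nRT₁/V₁ = 0.974×8.314×449/25.9 = 140 kPa.
Isothermal: T stays 449 K; PV = const ⇒ V₂ = 13.1 L, P₂ = 278 kPa.

278 kPa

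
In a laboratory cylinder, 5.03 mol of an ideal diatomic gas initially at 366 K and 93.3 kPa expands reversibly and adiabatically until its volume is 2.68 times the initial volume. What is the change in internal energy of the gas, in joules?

-12500 J

V₁ = nRT₁/P₁ = 5.03×8.314×366/93.3 = 164 L.
Adiabatic: TV^(γ−1) = const ⇒ T₂ = 366×(0.373)^0.400 = 247 K; PV^γ = const ⇒ P₂ = 23.5 kPa.
For an ideal gas ΔU = nCvΔT with Cv = (5/2)R = 20.8 J/(mol·K).
ΔU = 5.03×20.8×(247−366) = -12500 J.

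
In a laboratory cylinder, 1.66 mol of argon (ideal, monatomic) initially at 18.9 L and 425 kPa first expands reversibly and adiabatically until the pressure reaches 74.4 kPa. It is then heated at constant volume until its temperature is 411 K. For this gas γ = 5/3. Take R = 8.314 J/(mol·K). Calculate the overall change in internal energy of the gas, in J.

T₁ = P₁V₁/(nR) = 425×18.9/(1.66×8.314) = 582 K.
Step 1 — Adiabatic: T₂/T₁ = (P₂/P₁)^((γ−1)/γ) ⇒ T₂ = 582×(0.175)^0.400 = 290 K; V₂ = 53.8 L.
ΔU = nCvΔT = 1.66×12.5×(290−582) = -6050 J.
Q = 0 for an adiabatic process, so W = −ΔU = 6050 J.
State after step 1: P = 74.4 kPa, V = 53.8 L, T = 290 K.
Step 2 — Isochoric: V stays 53.8 L; P/T = const ⇒ T₂ = 411 K, P₂ = 105 kPa.
W = 0 (no volume change).
ΔU = nCvΔT = 1.66×12.5×(411−290) = 2510 J.
Q = ΔU = 2510 J.
Net over both steps: W = 6050 J, Q = 2510 J, ΔU = -3540 J.

-3540 J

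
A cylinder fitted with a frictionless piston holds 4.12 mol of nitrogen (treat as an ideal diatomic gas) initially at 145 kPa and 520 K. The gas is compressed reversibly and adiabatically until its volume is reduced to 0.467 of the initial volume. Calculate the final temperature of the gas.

705 K

V₁ = nRT₁/P₁ = 4.12×8.314×520/145 = 123 L.
Adiabatic: TV^(γ−1) = const ⇒ T₂ = 520×(2.14)^0.400 = 705 K; PV^γ = const ⇒ P₂ = 421 kPa.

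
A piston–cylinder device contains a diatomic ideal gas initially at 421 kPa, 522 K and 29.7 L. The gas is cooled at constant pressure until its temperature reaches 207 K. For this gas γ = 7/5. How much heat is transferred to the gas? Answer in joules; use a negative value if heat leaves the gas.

-26400 J

n = P₁V₁/(RT₁) = 421×29.7/(8.314×522) = 2.88 mol.
Isobaric: P stays 421 kPa; V/T = const ⇒ T₂ = 207 K, V₂ = 11.8 L.
W = PΔV = 421×(11.8−29.7) kPa·L = -7550 J.
ΔU = nCvΔT = 2.88×20.8×(207−522) = -18900 J.
Q = ΔU + W = nCpΔT = -26400 J.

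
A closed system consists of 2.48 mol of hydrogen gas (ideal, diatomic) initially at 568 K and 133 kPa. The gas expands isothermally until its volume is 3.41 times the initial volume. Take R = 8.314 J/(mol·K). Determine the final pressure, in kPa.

V₁ = nRT₁/P₁ = 2.48×8.314×568/133 = 88.1 L.
Isothermal: T stays 568 K; PV = const ⇒ V₂ = 300 L, P₂ = 39.0 kPa.

39.0 kPa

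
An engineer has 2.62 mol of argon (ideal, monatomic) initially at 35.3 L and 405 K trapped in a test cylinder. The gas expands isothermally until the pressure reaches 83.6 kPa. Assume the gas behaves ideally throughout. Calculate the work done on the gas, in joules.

-9660 J

P₁ = nRT₁/V₁ = 2.62×8.314×405/35.3 = 250 kPa.
Isothermal: T stays 405 K; PV = const ⇒ V₂ = 106 L, P₂ = 83.6 kPa.
W = nRT ln(V₂/V₁) = 2.62×8.314×405×ln(2.99) = 9660 J.
Work done on the gas = −W_by = -9660 J.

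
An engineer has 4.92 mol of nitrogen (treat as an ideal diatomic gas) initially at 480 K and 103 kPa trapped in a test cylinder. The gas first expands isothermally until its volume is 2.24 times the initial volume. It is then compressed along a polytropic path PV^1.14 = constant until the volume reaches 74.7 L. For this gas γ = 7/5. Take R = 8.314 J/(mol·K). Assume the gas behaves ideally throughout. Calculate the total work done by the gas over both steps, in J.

-22900 J

V₁ = nRT₁/P₁ = 4.92×8.314×480/103 = 191 L.
Step 1 — Isothermal: T stays 480 K; PV = const ⇒ V₂ = 427 L, P₂ = 46.0 kPa.
ΔU = 0 (ideal gas, T constant).
W = nRT ln(V₂/V₁) = 4.92×8.314×480×ln(2.24) = 15800 J.
Q = ΔU + W = 15800 J.
State after step 1: P = 46.0 kPa, V = 427 L, T = 480 K.
Step 2 — Polytropic n=1.14: T₂ = T₁(V₁/V₂)^(n−1) = 480×(5.72)^0.14 = 613 K; P₂ = P₁(V₁/V₂)^n = 335 kPa.
W = (P₁V₁−P₂V₂)/(n−1) = (46.0×427−335×74.7)/0.14 = -38800 J.
ΔU = nCvΔT = 4.92×20.8×(613−480) = 13600 J.
Q = ΔU + W = -25200 J.
Net over both steps: W = -22900 J, Q = -9360 J, ΔU = 13600 J.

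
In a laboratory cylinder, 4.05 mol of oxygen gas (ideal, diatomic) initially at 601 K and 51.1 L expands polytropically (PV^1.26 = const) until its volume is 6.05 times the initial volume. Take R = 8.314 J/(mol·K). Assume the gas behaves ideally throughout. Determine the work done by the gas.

29100 J

P₁ = nRT₁/V₁ = 4.05×8.314×601/51.1 = 396 kPa.
Polytropic n=1.26: T₂ = T₁(V₁/V₂)^(n−1) = 601×(0.165)^0.26 = 376 K; P₂ = P₁(V₁/V₂)^n = 41.0 kPa.
W = (P₁V₁−P₂V₂)/(n−1) = (396×51.1−41.0×309)/0.26 = 29100 J.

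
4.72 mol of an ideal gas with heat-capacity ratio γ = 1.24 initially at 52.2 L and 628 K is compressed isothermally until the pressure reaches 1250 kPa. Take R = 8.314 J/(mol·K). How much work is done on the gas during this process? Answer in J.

P₁ = nRT₁/V₁ = 4.72×8.314×628/52.2 = 472 kPa.
Isothermal: T stays 628 K; PV = const ⇒ V₂ = 19.7 L, P₂ = 1250 kPa.
W = nRT ln(V₂/V₁) = 4.72×8.314×628×ln(0.378) = -24000 J.
Work done on the gas = −W_by = 24000 J.

24000 J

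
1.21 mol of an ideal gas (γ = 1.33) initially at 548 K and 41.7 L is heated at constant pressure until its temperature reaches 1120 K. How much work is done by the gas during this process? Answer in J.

P₁ = nRT₁/V₁ = 1.21×8.314×548/41.7 = 132 kPa.
Isobaric: P stays 132 kPa; V/T = const ⇒ T₂ = 1120 K, V₂ = 85.2 L.
W = PΔV = 132×(85.2−41.7) kPa·L = 5750 J.

5750 J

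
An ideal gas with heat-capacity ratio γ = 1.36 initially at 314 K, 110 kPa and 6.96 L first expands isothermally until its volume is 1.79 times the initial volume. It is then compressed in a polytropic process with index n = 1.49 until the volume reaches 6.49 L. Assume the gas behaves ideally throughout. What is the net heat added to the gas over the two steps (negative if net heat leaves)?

658 J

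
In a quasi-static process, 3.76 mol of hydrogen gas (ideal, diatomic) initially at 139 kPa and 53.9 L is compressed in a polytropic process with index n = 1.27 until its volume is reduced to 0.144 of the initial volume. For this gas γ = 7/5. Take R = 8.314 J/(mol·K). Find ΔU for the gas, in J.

T₁ = P₁V₁/(nR) = 139×53.9/(3.76×8.314) = 240 K.
Polytropic n=1.27: T₂ = T₁(V₁/V₂)^(n−1) = 240×(6.94)^0.27 = 404 K; P₂ = P₁(V₁/V₂)^n = 1630 kPa.
For an ideal gas ΔU = nCvΔT with Cv = (5/2)R = 20.8 J/(mol·K).
ΔU = 3.76×20.8×(404−240) = 12900 J.

12900 J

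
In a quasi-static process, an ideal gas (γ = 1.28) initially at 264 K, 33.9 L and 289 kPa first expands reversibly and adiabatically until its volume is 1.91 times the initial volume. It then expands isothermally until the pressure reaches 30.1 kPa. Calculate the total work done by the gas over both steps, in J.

17500 J

n = P₁V₁/(RT₁) = 289×33.9/(8.314×264) = 4.46 mol.
Step 1 — Adiabatic: TV^(γ−1) = const ⇒ T₂ = 264×(0.524)^0.280 = 220 K; PV^γ = const ⇒ P₂ = 126 kPa.
ΔU = nCvΔT = 4.46×29.7×(220−264) = -5800 J.
Q = 0 for an adiabatic process, so W = −ΔU = 5800 J.
State after step 1: P = 126 kPa, V = 64.7 L, T = 220 K.
Step 2 — Isothermal: T stays 220 K; PV = const ⇒ V₂ = 272 L, P₂ = 30.1 kPa.
ΔU = 0 (ideal gas, T constant).
W = nRT ln(V₂/V₁) = 4.46×8.314×220×ln(4.19) = 11700 J.
Q = ΔU + W = 11700 J.
Net over both steps: W = 17500 J, Q = 11700 J, ΔU = -5800 J.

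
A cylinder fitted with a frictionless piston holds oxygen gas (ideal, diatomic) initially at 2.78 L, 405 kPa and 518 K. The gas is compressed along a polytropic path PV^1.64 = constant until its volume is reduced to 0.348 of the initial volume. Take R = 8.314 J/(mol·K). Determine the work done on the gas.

1700 J

n = P₁V₁/(RT₁) = 405×2.78/(8.314×518) = 0.261 mol.
Polytropic n=1.64: T₂ = T₁(V₁/V₂)^(n−1) = 518×(2.87)^0.64 = 1020 K; P₂ = P₁(V₁/V₂)^n = 2290 kPa.
W = (P₁V₁−P₂V₂)/(n−1) = (405×2.78−2290×0.967)/0.64 = -1700 J.
Work done on the gas = −W_by = 1700 J.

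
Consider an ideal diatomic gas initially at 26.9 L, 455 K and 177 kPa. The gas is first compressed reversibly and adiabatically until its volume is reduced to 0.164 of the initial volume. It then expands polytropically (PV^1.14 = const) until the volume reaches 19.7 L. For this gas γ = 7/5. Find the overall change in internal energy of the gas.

7990 J

n = P₁V₁/(RT₁) = 177×26.9/(8.314×455) = 1.26 mol.
Step 1 — Adiabatic: TV^(γ−1) = const ⇒ T₂ = 455×(6.10)^0.400 = 938 K; PV^γ = const ⇒ P₂ = 2220 kPa.
ΔU = nCvΔT = 1.26×20.8×(938−455) = 12600 J.
Q = 0 for an adiabatic process, so W = −ΔU = -12600 J.
State after step 1: P = 2220 kPa, V = 4.41 L, T = 938 K.
Step 2 — Polytropic n=1.14: T₂ = T₁(V₁/V₂)^(n−1) = 938×(0.224)^0.14 = 760 K; P₂ = P₁(V₁/V₂)^n = 404 kPa.
W = (P₁V₁−P₂V₂)/(n−1) = (2220×4.41−404×19.7)/0.14 = 13200 J.
ΔU = nCvΔT = 1.26×20.8×(760−938) = -4640 J.
Q = ΔU + W = 8610 J.
Net over both steps: W = 619 J, Q = 8610 J, ΔU = 7990 J.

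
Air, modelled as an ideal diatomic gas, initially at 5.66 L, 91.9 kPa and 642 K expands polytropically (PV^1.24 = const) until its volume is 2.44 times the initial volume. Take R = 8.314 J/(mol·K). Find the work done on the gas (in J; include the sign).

-418 J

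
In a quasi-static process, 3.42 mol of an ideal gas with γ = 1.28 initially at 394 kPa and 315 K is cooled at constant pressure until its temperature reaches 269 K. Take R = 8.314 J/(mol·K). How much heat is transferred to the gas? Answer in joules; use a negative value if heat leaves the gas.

-5980 J

V₁ = nRT₁/P₁ = 3.42×8.314×315/394 = 22.7 L.
Isobaric: P stays 394 kPa; V/T = const ⇒ T₂ = 269 K, V₂ = 19.4 L.
W = PΔV = 394×(19.4−22.7) kPa·L = -1310 J.
ΔU = nCvΔT = 3.42×29.7×(269−315) = -4670 J.
Q = ΔU + W = nCpΔT = -5980 J.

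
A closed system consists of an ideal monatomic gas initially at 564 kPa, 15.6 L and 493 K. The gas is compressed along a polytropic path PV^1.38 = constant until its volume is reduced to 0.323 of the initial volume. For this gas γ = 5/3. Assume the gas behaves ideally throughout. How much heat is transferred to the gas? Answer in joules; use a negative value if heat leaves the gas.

-5340 J

n = P₁V₁/(RT₁) = 564×15.6/(8.314×493) = 2.15 mol.
Polytropic n=1.38: T₂ = T₁(V₁/V₂)^(n−1) = 493×(3.10)^0.38 = 757 K; P₂ = P₁(V₁/V₂)^n = 2680 kPa.
W = (P₁V₁−P₂V₂)/(n−1) = (564×15.6−2680×5.04)/0.38 = -12400 J.
ΔU = nCvΔT = 2.15×12.5×(757−493) = 7080 J.
Q = ΔU + W = -5340 J.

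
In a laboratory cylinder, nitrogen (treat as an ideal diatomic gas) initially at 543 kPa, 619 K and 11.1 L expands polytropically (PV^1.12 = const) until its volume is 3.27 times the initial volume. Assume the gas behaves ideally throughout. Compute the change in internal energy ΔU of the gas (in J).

-2000 J

n = P₁V₁/(RT₁) = 543×11.1/(8.314×619) = 1.17 mol.
Polytropic n=1.12: T₂ = T₁(V₁/V₂)^(n−1) = 619×(0.306)^0.12 = 537 K; P₂ = P₁(V₁/V₂)^n = 144 kPa.
For an ideal gas ΔU = nCvΔT with Cv = (5/2)R = 20.8 J/(mol·K).
ΔU = 1.17×20.8×(537−619) = -2000 J.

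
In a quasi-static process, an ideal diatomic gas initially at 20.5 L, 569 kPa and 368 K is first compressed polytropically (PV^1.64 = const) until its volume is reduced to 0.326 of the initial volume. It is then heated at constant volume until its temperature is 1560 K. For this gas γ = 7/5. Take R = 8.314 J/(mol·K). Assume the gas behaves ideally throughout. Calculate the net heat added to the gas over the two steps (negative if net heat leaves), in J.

75300 J

n = P₁V₁/(RT₁) = 569×20.5/(8.314×368) = 3.81 mol.
Step 1 — Polytropic n=1.64: T₂ = T₁(V₁/V₂)^(n−1) = 368×(3.07)^0.64 = 754 K; P₂ = P₁(V₁/V₂)^n = 3580 kPa.
W = (P₁V₁−P₂V₂)/(n−1) = (569×20.5−3580×6.68)/0.64 = -19100 J.
ΔU = nCvΔT = 3.81×20.8×(754−368) = 30600 J.
Q = ΔU + W = 11500 J.
State after step 1: P = 3580 kPa, V = 6.68 L, T = 754 K.
Step 2 — Isochoric: V stays 6.68 L; P/T = const ⇒ T₂ = 1560 K, P₂ = 7400 kPa.
W = 0 (no volume change).
ΔU = nCvΔT = 3.81×20.8×(1560−754) = 63900 J.
Q = ΔU = 63900 J.
Net over both steps: W = -19100 J, Q = 75300 J, ΔU = 94500 J.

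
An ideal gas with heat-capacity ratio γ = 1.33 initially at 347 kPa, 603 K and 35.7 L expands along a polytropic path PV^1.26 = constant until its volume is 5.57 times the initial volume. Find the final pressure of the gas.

39.9 kPa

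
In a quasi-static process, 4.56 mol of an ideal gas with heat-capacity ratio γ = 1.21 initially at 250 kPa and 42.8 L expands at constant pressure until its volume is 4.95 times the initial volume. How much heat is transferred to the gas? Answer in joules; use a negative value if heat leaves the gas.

T₁ = P₁V₁/(nR) = 250×42.8/(4.56×8.314) = 282 K.
Isobaric: P stays 250 kPa; V/T = const ⇒ T₂ = 1400 K, V₂ = 212 L.
W = PΔV = 250×(212−42.8) kPa·L = 42300 J.
ΔU = nCvΔT = 4.56×39.6×(1400−282) = 201000 J.
Q = ΔU + W = nCpΔT = 244000 J.

244000 J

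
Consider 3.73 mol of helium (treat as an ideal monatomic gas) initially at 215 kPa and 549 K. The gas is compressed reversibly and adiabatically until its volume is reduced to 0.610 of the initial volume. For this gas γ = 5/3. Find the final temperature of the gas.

V₁ = nRT₁/P₁ = 3.73×8.314×549/215 = 79.2 L.
Adiabatic: TV^(γ−1) = const ⇒ T₂ = 549×(1.64)^0.667 = 763 K; PV^γ = const ⇒ P₂ = 490 kPa.

763 K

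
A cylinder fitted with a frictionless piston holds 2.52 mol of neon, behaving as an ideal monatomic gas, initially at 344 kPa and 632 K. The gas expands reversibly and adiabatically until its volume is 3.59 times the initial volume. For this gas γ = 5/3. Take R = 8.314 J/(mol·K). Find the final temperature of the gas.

270 K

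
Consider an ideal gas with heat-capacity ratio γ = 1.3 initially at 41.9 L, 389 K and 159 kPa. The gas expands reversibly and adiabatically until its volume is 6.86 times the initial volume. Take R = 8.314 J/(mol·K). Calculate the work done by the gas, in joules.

9740 J

n = P₁V₁/(RT₁) = 159×41.9/(8.314×389) = 2.06 mol.
Adiabatic: TV^(γ−1) = const ⇒ T₂ = 389×(0.146)^0.300 = 218 K; PV^γ = const ⇒ P₂ = 13.0 kPa.
ΔU = nCvΔT = 2.06×27.7×(218−389) = -9740 J.
Q = 0 for an adiabatic process, so W = −ΔU = 9740 J.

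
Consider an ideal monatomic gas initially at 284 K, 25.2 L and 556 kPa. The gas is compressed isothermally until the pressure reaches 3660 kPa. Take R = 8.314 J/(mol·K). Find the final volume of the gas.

3.83 L

Isothermal: T stays 284 K; PV = const ⇒ V₂ = 3.83 L, P₂ = 3660 kPa.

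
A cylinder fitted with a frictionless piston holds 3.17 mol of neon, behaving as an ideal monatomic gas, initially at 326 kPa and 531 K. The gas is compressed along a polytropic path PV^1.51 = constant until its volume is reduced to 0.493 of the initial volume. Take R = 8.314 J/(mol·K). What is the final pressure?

948 kPa

V₁ = nRT₁/P₁ = 3.17×8.314×531/326 = 42.9 L.
Polytropic n=1.51: T₂ = T₁(V₁/V₂)^(n−1) = 531×(2.03)^0.51 = 762 K; P₂ = P₁(V₁/V₂)^n = 948 kPa.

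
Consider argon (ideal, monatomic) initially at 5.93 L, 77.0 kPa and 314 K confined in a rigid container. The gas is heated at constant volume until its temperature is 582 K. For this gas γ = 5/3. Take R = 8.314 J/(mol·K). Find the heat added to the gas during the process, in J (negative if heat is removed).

585 J

n = P₁V₁/(RT₁) = 77.0×5.93/(8.314×314) = 0.175 mol.
Isochoric: V stays 5.93 L; P/T = const ⇒ T₂ = 582 K, P₂ = 143 kPa.
W = 0 (no volume change).
ΔU = nCvΔT = 0.175×12.5×(582−314) = 585 J.
Q = ΔU = 585 J.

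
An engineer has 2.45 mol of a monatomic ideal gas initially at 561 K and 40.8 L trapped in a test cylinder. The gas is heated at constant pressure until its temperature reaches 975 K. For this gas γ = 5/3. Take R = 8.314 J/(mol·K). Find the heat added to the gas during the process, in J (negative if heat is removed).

P₁ = nRT₁/V₁ = 2.45×8.314×561/40.8 = 280 kPa.
Isobaric: P stays 280 kPa; V/T = const ⇒ T₂ = 975 K, V₂ = 70.9 L.
W = PΔV = 280×(70.9−40.8) kPa·L = 8430 J.
ΔU = nCvΔT = 2.45×12.5×(975−561) = 12600 J.
Q = ΔU + W = nCpΔT = 21100 J.

21100 J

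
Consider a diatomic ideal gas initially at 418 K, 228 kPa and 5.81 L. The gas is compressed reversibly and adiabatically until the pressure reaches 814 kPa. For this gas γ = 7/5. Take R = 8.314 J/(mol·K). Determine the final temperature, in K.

Adiabatic: T₂/T₁ = (P₂/P₁)^((γ−1)/γ) ⇒ T₂ = 418×(3.57)^0.286 = 601 K; V₂ = 2.34 L.

601 K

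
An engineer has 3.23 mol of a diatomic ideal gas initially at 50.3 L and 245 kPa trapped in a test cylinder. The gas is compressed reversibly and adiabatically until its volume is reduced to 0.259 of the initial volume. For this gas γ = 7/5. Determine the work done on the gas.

22100 J

T₁ = P₁V₁/(nR) = 245×50.3/(3.23×8.314) = 459 K.
Adiabatic: TV^(γ−1) = const ⇒ T₂ = 459×(3.86)^0.400 = 788 K; PV^γ = const ⇒ P₂ = 1620 kPa.
ΔU = nCvΔT = 3.23×20.8×(788−459) = 22100 J.
Q = 0 for an adiabatic process, so W = −ΔU = -22100 J.
Work done on the gas = −W_by = 22100 J.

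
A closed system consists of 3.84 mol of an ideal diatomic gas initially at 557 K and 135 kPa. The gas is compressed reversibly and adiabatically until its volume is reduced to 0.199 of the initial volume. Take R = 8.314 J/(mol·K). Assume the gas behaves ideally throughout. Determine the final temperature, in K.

V₁ = nRT₁/P₁ = 3.84×8.314×557/135 = 132 L.
Adiabatic: TV^(γ−1) = const ⇒ T₂ = 557×(5.03)^0.400 = 1060 K; PV^γ = const ⇒ P₂ = 1290 kPa.

1060 K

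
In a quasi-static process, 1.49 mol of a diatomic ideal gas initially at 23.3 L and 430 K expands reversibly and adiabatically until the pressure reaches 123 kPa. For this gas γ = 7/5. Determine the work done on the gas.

P₁ = nRT₁/V₁ = 1.49×8.314×430/23.3 = 229 kPa.
Adiabatic: T₂/T₁ = (P₂/P₁)^((γ−1)/γ) ⇒ T₂ = 430×(0.538)^0.286 = 360 K; V₂ = 36.3 L.
ΔU = nCvΔT = 1.49×20.8×(360−430) = -2160 J.
Q = 0 for an adiabatic process, so W = −ΔU = 2160 J.
Work done on the gas = −W_by = -2160 J.

-2160 J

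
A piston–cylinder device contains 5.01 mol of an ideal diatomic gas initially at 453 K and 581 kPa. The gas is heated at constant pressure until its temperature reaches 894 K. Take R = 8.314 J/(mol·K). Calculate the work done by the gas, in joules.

18400 J

V₁ = nRT₁/P₁ = 5.01×8.314×453/581 = 32.5 L.
Isobaric: P stays 581 kPa; V/T = const ⇒ T₂ = 894 K, V₂ = 64.1 L.
W = PΔV = 581×(64.1−32.5) kPa·L = 18400 J.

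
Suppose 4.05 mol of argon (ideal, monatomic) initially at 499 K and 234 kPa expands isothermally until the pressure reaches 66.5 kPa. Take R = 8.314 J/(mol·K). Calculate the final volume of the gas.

V₁ = nRT₁/P₁ = 4.05×8.314×499/234 = 71.8 L.
Isothermal: T stays 499 K; PV = const ⇒ V₂ = 253 L, P₂ = 66.5 kPa.

253 L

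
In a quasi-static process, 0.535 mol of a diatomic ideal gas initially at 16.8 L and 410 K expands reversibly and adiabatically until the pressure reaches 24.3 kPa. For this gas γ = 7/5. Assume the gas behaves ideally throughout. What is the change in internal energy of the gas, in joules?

P₁ = nRT₁/V₁ = 0.535×8.314×410/16.8 = 109 kPa.
Adiabatic: T₂/T₁ = (P₂/P₁)^((γ−1)/γ) ⇒ T₂ = 410×(0.224)^0.286 = 267 K; V₂ = 48.9 L.
For an ideal gas ΔU = nCvΔT with Cv = (5/2)R = 20.8 J/(mol·K).
ΔU = 0.535×20.8×(267−410) = -1590 J.

-1590 J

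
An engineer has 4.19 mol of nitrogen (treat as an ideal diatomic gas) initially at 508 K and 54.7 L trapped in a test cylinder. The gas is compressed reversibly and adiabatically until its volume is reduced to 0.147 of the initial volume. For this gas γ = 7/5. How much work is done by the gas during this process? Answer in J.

-51000 J

P₁ = nRT₁/V₁ = 4.19×8.314×508/54.7 = 324 kPa.
Adiabatic: TV^(γ−1) = const ⇒ T₂ = 508×(6.80)^0.400 = 1090 K; PV^γ = const ⇒ P₂ = 4740 kPa.
ΔU = nCvΔT = 4.19×20.8×(1090−508) = 51000 J.
Q = 0 for an adiabatic process, so W = −ΔU = -51000 J.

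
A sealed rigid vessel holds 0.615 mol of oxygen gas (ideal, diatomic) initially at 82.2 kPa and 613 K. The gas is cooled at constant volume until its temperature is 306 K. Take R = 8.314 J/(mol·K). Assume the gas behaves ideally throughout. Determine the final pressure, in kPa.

V₁ = nRT₁/P₁ = 0.615×8.314×613/82.2 = 38.1 L.
Isochoric: V stays 38.1 L; P/T = const ⇒ T₂ = 306 K, P₂ = 41.0 kPa.

41.0 kPa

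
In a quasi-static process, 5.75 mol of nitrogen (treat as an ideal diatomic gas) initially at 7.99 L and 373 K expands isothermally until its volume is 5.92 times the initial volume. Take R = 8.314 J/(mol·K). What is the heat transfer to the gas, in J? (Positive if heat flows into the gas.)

P₁ = nRT₁/V₁ = 5.75×8.314×373/7.99 = 2230 kPa.
Isothermal: T stays 373 K; PV = const ⇒ V₂ = 47.3 L, P₂ = 377 kPa.
ΔU = 0 (ideal gas, T constant).
W = nRT ln(V₂/V₁) = 5.75×8.314×373×ln(5.92) = 31700 J.
Q = ΔU + W = 31700 J.

31700 J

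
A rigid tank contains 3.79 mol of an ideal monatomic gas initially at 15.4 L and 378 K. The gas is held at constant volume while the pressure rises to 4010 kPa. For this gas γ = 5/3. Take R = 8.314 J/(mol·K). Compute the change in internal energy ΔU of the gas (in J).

P₁ = nRT₁/V₁ = 3.79×8.314×378/15.4 = 773 kPa.
Isochoric: V stays 15.4 L; P/T = const ⇒ T₂ = 1960 K, P₂ = 4010 kPa.
For an ideal gas ΔU = nCvΔT with Cv = (3/2)R = 12.5 J/(mol·K).
ΔU = 3.79×12.5×(1960−378) = 74800 J.

74800 J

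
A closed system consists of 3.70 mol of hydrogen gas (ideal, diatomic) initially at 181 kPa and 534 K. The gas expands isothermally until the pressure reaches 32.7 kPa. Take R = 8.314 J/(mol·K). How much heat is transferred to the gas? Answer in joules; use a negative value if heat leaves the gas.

28100 J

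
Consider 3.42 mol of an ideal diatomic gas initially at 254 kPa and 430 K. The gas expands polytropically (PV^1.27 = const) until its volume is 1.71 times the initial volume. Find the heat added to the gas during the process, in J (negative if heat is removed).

1980 J

V₁ = nRT₁/P₁ = 3.42×8.314×430/254 = 48.1 L.
Polytropic n=1.27: T₂ = T₁(V₁/V₂)^(n−1) = 430×(0.585)^0.27 = 372 K; P₂ = P₁(V₁/V₂)^n = 129 kPa.
W = (P₁V₁−P₂V₂)/(n−1) = (254×48.1−129×82.3)/0.27 = 6110 J.
ΔU = nCvΔT = 3.42×20.8×(372−430) = -4120 J.
Q = ΔU + W = 1980 J.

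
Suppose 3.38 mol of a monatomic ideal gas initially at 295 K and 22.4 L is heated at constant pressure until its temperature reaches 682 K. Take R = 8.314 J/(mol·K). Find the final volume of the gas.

P₁ = nRT₁/V₁ = 3.38×8.314×295/22.4 = 370 kPa.
Isobaric: P stays 370 kPa; V/T = const ⇒ T₂ = 682 K, V₂ = 51.8 L.

51.8 L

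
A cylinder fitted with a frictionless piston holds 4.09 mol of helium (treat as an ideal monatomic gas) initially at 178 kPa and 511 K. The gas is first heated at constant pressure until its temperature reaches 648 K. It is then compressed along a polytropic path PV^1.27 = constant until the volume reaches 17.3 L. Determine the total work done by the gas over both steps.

-52600 J

V₁ = nRT₁/P₁ = 4.09×8.314×511/178 = 97.6 L.
Step 1 — Isobaric: P stays 178 kPa; V/T = const ⇒ T₂ = 648 K, V₂ = 124 L.
W = PΔV = 178×(124−97.6) kPa·L = 4660 J.
ΔU = nCvΔT = 4.09×12.5×(648−511) = 6990 J.
Q = ΔU + W = nCpΔT = 11600 J.
State after step 1: P = 178 kPa, V = 124 L, T = 648 K.
Step 2 — Polytropic n=1.27: T₂ = T₁(V₁/V₂)^(n−1) = 648×(7.16)^0.27 = 1100 K; P₂ = P₁(V₁/V₂)^n = 2170 kPa.
W = (P₁V₁−P₂V₂)/(n−1) = (178×124−2170×17.3)/0.27 = -57200 J.
ΔU = nCvΔT = 4.09×12.5×(1100−648) = 23200 J.
Q = ΔU + W = -34000 J.
Net over both steps: W = -52600 J, Q = -22400 J, ΔU = 30200 J.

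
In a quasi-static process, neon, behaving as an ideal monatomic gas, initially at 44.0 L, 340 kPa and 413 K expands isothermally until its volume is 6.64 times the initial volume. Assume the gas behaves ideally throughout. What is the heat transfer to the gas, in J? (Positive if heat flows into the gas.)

n = P₁V₁/(RT₁) = 340×44.0/(8.314×413) = 4.36 mol.
Isothermal: T stays 413 K; PV = const ⇒ V₂ = 292 L, P₂ = 51.2 kPa.
ΔU = 0 (ideal gas, T constant).
W = nRT ln(V₂/V₁) = 4.36×8.314×413×ln(6.64) = 28300 J.
Q = ΔU + W = 28300 J.

28300 J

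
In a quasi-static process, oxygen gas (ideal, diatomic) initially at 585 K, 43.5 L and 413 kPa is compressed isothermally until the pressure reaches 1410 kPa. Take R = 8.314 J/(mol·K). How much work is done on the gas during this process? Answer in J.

22100 J

n = P₁V₁/(RT₁) = 413×43.5/(8.314×585) = 3.69 mol.
Isothermal: T stays 585 K; PV = const ⇒ V₂ = 12.7 L, P₂ = 1410 kPa.
W = nRT ln(V₂/V₁) = 3.69×8.314×585×ln(0.293) = -22100 J.
Work done on the gas = −W_by = 22100 J.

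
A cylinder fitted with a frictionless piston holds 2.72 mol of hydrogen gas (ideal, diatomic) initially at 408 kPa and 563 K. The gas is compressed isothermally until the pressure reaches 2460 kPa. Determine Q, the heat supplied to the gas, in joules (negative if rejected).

-22900 J

V₁ = nRT₁/P₁ = 2.72×8.314×563/408 = 31.2 L.
Isothermal: T stays 563 K; PV = const ⇒ V₂ = 5.18 L, P₂ = 2460 kPa.
ΔU = 0 (ideal gas, T constant).
W = nRT ln(V₂/V₁) = 2.72×8.314×563×ln(0.166) = -22900 J.
Q = ΔU + W = -22900 J.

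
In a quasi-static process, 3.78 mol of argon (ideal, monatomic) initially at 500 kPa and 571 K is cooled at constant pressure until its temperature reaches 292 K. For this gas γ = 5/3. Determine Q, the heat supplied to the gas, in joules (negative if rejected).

-21900 J

V₁ = nRT₁/P₁ = 3.78×8.314×571/500 = 35.9 L.
Isobaric: P stays 500 kPa; V/T = const ⇒ T₂ = 292 K, V₂ = 18.4 L.
W = PΔV = 500×(18.4−35.9) kPa·L = -8770 J.
ΔU = nCvΔT = 3.78×12.5×(292−571) = -13200 J.
Q = ΔU + W = nCpΔT = -21900 J.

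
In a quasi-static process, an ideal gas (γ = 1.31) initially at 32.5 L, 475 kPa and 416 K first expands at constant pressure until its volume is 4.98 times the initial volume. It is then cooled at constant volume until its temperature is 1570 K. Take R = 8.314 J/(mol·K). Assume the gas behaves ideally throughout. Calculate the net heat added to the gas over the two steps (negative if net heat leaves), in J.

200000 J

n = P₁V₁/(RT₁) = 475×32.5/(8.314×416) = 4.46 mol.
Step 1 — Isobaric: P stays 475 kPa; V/T = const ⇒ T₂ = 2070 K, V₂ = 162 L.
W = PΔV = 475×(162−32.5) kPa·L = 61400 J.
ΔU = nCvΔT = 4.46×26.8×(2070−416) = 198000 J.
Q = ΔU + W = nCpΔT = 260000 J.
State after step 1: P = 475 kPa, V = 162 L, T = 2070 K.
Step 2 — Isochoric: V stays 162 L; P/T = const ⇒ T₂ = 1570 K, P₂ = 360 kPa.
W = 0 (no volume change).
ΔU = nCvΔT = 4.46×26.8×(1570−2070) = -60100 J.
Q = ΔU = -60100 J.
Net over both steps: W = 61400 J, Q = 200000 J, ΔU = 138000 J.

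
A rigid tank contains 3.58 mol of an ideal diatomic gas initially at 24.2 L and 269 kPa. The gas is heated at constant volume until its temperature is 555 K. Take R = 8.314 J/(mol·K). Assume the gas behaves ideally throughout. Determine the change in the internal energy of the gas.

T₁ = P₁V₁/(nR) = 269×24.2/(3.58×8.314) = 219 K.
Isochoric: V stays 24.2 L; P/T = const ⇒ T₂ = 555 K, P₂ = 683 kPa.
For an ideal gas ΔU = nCvΔT with Cv = (5/2)R = 20.8 J/(mol·K).
ΔU = 3.58×20.8×(555−219) = 25000 J.

25000 J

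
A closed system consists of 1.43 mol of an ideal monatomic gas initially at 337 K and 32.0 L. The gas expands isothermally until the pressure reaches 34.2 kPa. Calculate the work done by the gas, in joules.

P₁ = nRT₁/V₁ = 1.43×8.314×337/32.0 = 125 kPa.
Isothermal: T stays 337 K; PV = const ⇒ V₂ = 117 L, P₂ = 34.2 kPa.
W = nRT ln(V₂/V₁) = 1.43×8.314×337×ln(3.66) = 5200 J.

5200 J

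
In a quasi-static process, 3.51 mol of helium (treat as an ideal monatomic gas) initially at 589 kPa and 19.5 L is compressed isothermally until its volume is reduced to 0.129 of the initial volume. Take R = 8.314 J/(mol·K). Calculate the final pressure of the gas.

T₁ = P₁V₁/(nR) = 589×19.5/(3.51×8.314) = 394 K.
Isothermal: T stays 394 K; PV = const ⇒ V₂ = 2.52 L, P₂ = 4570 kPa.

4570 kPa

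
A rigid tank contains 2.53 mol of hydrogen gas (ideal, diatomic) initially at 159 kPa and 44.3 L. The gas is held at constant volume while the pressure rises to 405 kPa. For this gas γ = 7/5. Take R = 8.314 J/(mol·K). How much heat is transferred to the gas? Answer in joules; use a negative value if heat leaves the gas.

27200 J

T₁ = P₁V₁/(nR) = 159×44.3/(2.53×8.314) = 335 K.
Isochoric: V stays 44.3 L; P/T = const ⇒ T₂ = 853 K, P₂ = 405 kPa.
W = 0 (no volume change).
ΔU = nCvΔT = 2.53×20.8×(853−335) = 27200 J.
Q = ΔU = 27200 J.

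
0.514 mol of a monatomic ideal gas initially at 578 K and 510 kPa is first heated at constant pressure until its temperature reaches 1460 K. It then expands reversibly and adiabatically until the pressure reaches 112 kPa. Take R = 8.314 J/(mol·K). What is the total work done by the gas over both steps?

8020 J

V₁ = nRT₁/P₁ = 0.514×8.314×578/510 = 4.84 L.
Step 1 — Isobaric: P stays 510 kPa; V/T = const ⇒ T₂ = 1460 K, V₂ = 12.2 L.
W = PΔV = 510×(12.2−4.84) kPa·L = 3770 J.
ΔU = nCvΔT = 0.514×12.5×(1460−578) = 5650 J.
Q = ΔU + W = nCpΔT = 9420 J.
State after step 1: P = 510 kPa, V = 12.2 L, T = 1460 K.
Step 2 — Adiabatic: T₂/T₁ = (P₂/P₁)^((γ−1)/γ) ⇒ T₂ = 1460×(0.220)^0.400 = 796 K; V₂ = 30.4 L.
ΔU = nCvΔT = 0.514×12.5×(796−1460) = -4260 J.
Q = 0 for an adiabatic process, so W = −ΔU = 4260 J.
Net over both steps: W = 8020 J, Q = 9420 J, ΔU = 1400 J.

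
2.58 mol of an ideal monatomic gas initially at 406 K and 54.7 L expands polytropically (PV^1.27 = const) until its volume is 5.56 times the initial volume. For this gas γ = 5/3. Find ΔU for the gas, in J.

P₁ = nRT₁/V₁ = 2.58×8.314×406/54.7 = 159 kPa.
Polytropic n=1.27: T₂ = T₁(V₁/V₂)^(n−1) = 406×(0.180)^0.27 = 255 K; P₂ = P₁(V₁/V₂)^n = 18.0 kPa.
For an ideal gas ΔU = nCvΔT with Cv = (3/2)R = 12.5 J/(mol·K).
ΔU = 2.58×12.5×(255−406) = -4840 J.

-4840 J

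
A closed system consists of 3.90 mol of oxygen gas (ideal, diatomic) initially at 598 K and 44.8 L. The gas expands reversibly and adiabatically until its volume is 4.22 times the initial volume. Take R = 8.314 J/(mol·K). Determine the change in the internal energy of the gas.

-21200 J

P₁ = nRT₁/V₁ = 3.90×8.314×598/44.8 = 433 kPa.
Adiabatic: TV^(γ−1) = const ⇒ T₂ = 598×(0.237)^0.400 = 336 K; PV^γ = const ⇒ P₂ = 57.7 kPa.
For an ideal gas ΔU = nCvΔT with Cv = (5/2)R = 20.8 J/(mol·K).
ΔU = 3.90×20.8×(336−598) = -21200 J.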